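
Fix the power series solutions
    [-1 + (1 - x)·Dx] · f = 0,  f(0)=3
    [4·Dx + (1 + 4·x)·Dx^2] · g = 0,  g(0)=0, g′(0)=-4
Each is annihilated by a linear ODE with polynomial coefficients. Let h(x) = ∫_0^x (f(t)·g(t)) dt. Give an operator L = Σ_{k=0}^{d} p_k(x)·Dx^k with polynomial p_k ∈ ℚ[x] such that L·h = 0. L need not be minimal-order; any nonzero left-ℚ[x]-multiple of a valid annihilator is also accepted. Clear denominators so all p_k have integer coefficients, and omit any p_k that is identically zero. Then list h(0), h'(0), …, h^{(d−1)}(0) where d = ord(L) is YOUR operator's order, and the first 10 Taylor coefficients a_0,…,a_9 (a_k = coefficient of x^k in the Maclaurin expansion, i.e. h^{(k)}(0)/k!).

L = 4·Dx + (-2 + 12·x)·Dx^2 + (-1 - 3·x + 4·x^2)·Dx^3  (order 3).
h: a_k = 0, 0, -6, 4, -13, 28, -1186/15, 1124/5, -47671/70, 669476/315, …
ICs: h(0) = 0, h′(0) = 0, h′′(0) = -12.

f: a_k = 3, 3, 3, 3, 3, 3, 3, 3, 3, 3, …
g: a_k = 0, -4, 8, -64/3, 64, -1024/5, 2048/3, -16384/7, 8192, -262144/9, …
h₀=f·g: eliminate ⇒ L₀, order ≤ 1·2.
Integrate: L := L₀·Dx.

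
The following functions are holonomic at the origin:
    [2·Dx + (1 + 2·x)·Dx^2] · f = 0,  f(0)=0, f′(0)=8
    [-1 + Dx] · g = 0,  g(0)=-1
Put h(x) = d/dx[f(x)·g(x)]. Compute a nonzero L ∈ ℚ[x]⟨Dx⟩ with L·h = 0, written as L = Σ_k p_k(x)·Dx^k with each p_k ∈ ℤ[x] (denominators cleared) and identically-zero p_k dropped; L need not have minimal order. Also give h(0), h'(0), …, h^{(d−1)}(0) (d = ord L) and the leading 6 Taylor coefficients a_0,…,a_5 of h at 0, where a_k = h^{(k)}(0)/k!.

f: a_k = 0, 8, -8, 32/3, -16, 128/5, …
g: a_k = -1, -1, -1/2, -1/6, -1/24, -1/120, …
Product ⇒ symmetric product L₀, ord ≤ 2.
h₀' ⇒ L via d/dx closure of L₀.
L = (5 - 4·x + 4·x^2) + (-4 + 4·x - 8·x^2)·Dx + (-1 + 4·x^2)·Dx^2  (order 2).
h: a_k = -8, 0, -20, 32, -209/3, 424/3, …
ICs: h(0) = -8, h′(0) = 0.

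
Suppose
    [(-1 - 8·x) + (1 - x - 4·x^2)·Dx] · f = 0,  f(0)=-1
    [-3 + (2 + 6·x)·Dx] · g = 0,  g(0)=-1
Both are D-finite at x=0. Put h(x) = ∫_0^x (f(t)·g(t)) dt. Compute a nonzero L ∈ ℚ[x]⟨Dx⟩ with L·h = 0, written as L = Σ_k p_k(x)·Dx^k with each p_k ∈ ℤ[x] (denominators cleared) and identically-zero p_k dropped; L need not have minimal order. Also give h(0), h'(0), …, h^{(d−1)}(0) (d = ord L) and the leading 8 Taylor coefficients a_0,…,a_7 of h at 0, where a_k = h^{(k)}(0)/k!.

f: a_k = -1, -1, -5, -9, -29, -65, -181, -441, …
g: a_k = -1, -3/2, 9/8, -27/16, 405/128, -1701/256, 15309/1024, -72171/2048, …
Product ⇒ symmetric product L₀, ord ≤ 1.
Integrate: L := L₀·Dx.
L = (5 + 19·x + 36·x^2)·Dx + (-2 - 4·x + 14·x^2 + 24·x^3)·Dx^2  (order 2).
h: a_k = 0, 1, 5/4, 43/24, 273/64, 4531/640, 28235/1536, 242623/7168, …
ICs: h(0) = 0, h′(0) = 1.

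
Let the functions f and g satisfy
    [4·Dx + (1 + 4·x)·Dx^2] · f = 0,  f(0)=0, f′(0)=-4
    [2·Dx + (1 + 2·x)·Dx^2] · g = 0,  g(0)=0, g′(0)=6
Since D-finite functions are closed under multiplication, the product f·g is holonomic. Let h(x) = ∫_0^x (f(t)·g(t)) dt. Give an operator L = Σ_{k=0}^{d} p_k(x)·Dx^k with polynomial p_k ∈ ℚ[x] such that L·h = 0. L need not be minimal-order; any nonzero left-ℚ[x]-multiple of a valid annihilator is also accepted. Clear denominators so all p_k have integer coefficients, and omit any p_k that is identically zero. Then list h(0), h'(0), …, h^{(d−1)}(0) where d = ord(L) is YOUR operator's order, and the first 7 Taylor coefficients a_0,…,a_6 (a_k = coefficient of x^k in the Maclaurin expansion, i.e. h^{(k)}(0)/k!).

L = (160 + 768·x + 1024·x^2)·Dx^2 + (264 + 2144·x + 5760·x^2 + 5120·x^3)·Dx^3 + (64 + 720·x + 2976·x^2 + 5376·x^3 + 3584·x^4)·Dx^4 + (3 + 44·x + 252·x^2 + 704·x^3 + 960·x^4 + 512·x^5)·Dx^5  (order 5).
h: a_k = 0, 0, 0, -8, 18, -208/5, 104, …
ICs: h(0) = 0, h′(0) = 0, h′′(0) = 0, h′′′(0) = -48, h′′′′(0) = 432.

f: a_k = 0, -4, 8, -64/3, 64, -1024/5, 2048/3, …
g: a_k = 0, 6, -6, 8, -12, 96/5, -32, …
Product ⇒ symmetric product L₀, ord ≤ 4.
∫: right-multiply L₀ by Dx.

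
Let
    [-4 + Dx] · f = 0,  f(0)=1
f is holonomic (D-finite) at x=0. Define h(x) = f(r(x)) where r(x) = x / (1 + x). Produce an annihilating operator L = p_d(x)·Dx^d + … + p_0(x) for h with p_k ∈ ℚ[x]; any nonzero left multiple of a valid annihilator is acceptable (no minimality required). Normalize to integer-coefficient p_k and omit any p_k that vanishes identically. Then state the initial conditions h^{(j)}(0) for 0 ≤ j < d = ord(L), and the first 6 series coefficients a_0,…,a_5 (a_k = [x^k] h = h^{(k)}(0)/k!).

f: a_k = 1, 4, 8, 32/3, 32/3, 128/15, …
Change of var in L_f (x↦r) gives L₀.
L = -4 + (1 + 2·x + x^2)·Dx  (order 1).
h: a_k = 1, 4, 4, -4/3, -4/3, 28/15, …
ICs: h(0) = 1.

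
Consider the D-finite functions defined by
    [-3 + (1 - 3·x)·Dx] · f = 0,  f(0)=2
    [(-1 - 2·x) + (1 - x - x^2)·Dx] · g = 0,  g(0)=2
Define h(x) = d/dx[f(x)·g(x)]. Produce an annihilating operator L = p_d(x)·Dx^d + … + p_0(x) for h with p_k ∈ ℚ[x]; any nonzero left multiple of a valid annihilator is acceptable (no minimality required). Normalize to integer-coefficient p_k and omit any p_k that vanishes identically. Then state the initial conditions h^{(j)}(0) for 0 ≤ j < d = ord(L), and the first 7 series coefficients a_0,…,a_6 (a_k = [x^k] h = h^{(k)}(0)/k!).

L = (28 - 66·x - 48·x^2 + 96·x^3 + 108·x^4) + (-4 + 20·x - 15·x^2 - 40·x^3 + 30·x^4 + 27·x^5)·Dx  (order 1).
h: a_k = 16, 112, 540, 2240, 8560, 31128, 109536, …
ICs: h(0) = 16.

f: a_k = 2, 6, 18, 54, 162, 486, 1458, …
g: a_k = 2, 2, 4, 6, 10, 16, 26, …
Sym-product of L_f,L_g gives L₀ (≤ ord 1).
h=h₀': d/dx-closure on L₀ ⇒ L.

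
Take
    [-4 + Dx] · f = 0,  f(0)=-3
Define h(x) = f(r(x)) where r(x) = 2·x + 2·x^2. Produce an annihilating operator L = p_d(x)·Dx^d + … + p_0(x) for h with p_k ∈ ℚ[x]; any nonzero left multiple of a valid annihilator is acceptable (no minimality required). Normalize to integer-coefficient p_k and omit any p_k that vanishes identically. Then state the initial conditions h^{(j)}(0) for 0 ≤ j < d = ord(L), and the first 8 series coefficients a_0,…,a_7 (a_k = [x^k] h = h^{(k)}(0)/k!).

f: a_k = -3, -12, -24, -32, -32, -128/5, -256/15, -1024/105, …
L₀ from L_f via x↦r, Dx↦r'^{-1}Dx.
L = (-8 - 16·x) + Dx  (order 1).
h: a_k = -3, -24, -120, -448, -1376, -18176/5, -127744/15, -378880/21, …
ICs: h(0) = -3.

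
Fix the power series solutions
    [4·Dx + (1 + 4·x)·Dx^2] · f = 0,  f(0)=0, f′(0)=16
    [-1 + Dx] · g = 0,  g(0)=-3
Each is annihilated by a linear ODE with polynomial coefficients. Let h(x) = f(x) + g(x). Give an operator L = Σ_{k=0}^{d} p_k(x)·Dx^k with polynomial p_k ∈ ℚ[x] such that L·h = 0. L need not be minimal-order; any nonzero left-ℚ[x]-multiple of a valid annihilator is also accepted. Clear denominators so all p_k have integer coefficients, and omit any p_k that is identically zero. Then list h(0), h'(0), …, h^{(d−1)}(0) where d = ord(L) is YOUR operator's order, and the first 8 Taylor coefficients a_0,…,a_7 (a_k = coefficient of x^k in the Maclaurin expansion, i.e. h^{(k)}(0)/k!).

L = (-36 - 16·x)·Dx + (31 - 8·x - 16·x^2)·Dx^2 + (5 + 24·x + 16·x^2)·Dx^3  (order 3).
h: a_k = -3, 13, -67/2, 509/6, -2049/8, 32767/40, -655361/240, 15728639/1680, …
ICs: h(0) = -3, h′(0) = 13, h′′(0) = -67.

f: a_k = 0, 16, -32, 256/3, -256, 4096/5, -8192/3, 65536/7, …
g: a_k = -3, -3, -3/2, -1/2, -1/8, -1/40, -1/240, -1/1680, …
h₀=f+g: left-lcm gives L₀, ord ≤ 3.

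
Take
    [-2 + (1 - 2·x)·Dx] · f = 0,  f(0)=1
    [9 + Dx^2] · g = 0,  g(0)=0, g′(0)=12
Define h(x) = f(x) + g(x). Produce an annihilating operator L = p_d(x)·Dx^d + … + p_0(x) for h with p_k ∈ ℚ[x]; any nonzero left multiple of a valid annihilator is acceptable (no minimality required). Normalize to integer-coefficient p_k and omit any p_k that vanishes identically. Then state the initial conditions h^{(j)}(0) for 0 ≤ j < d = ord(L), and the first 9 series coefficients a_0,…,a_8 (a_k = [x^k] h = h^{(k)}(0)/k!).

L = (594 - 648·x + 648·x^2) + (-153 + 630·x - 972·x^2 + 648·x^3)·Dx + (66 - 72·x + 72·x^2)·Dx^2 + (-17 + 70·x - 108·x^2 + 72·x^3)·Dx^3  (order 3).
h: a_k = 1, 14, 4, -10, 16, 401/10, 64, 17677/140, 256, …
ICs: h(0) = 1, h′(0) = 14, h′′(0) = 8.

f: a_k = 1, 2, 4, 8, 16, 32, 64, 128, 256, …
g: a_k = 0, 12, 0, -18, 0, 81/10, 0, -243/140, 0, …
Weyl lclm of L_f,L_g ⇒ L₀ (ord ≤ 3).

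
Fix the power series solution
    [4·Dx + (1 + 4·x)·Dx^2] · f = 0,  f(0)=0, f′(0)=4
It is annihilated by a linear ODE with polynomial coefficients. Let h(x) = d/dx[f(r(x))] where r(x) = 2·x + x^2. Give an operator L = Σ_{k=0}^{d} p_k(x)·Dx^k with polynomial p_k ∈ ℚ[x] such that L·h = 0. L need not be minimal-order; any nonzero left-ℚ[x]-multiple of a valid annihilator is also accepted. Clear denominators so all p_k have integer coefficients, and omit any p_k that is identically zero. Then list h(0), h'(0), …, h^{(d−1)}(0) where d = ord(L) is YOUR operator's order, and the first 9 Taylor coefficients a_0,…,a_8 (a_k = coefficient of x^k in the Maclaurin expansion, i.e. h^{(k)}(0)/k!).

L = (7 + 8·x + 4·x^2) + (1 + 9·x + 12·x^2 + 4·x^3)·Dx  (order 1).
h: a_k = 8, -56, 416, -3104, 23168, -172928, 1290752, -9634304, 71911424, …
ICs: h(0) = 8.

f: a_k = 0, 4, -8, 64/3, -64, 1024/5, -2048/3, 16384/7, -8192, …
Change of var in L_f (x↦r) gives L₀.
h₀' ⇒ L via d/dx closure of L₀.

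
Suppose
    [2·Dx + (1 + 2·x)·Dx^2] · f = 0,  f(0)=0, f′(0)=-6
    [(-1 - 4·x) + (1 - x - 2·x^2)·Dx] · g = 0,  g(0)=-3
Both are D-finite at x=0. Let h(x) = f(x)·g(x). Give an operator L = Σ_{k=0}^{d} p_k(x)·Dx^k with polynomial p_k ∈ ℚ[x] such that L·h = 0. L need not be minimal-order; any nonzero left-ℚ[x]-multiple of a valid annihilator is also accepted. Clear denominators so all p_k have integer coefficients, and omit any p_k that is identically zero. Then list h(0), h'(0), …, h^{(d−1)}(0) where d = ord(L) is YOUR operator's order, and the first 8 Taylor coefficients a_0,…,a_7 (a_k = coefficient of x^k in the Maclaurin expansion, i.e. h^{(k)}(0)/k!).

f: a_k = 0, -6, 6, -8, 12, -96/5, 32, -384/7, …
g: a_k = -3, -3, -9, -15, -33, -63, -129, -255, …
f·g: L₀ = L_f ⊗_s L_g, ord ≤ 2·1.
L = (6 + 16·x) + (14·x + 20·x^2)·Dx + (-1 - x + 4·x^2 + 4·x^3)·Dx^2  (order 2).
h: a_k = 0, 18, 0, 60, 24, 1008/5, 768/5, 25248/35, …
ICs: h(0) = 0, h′(0) = 18.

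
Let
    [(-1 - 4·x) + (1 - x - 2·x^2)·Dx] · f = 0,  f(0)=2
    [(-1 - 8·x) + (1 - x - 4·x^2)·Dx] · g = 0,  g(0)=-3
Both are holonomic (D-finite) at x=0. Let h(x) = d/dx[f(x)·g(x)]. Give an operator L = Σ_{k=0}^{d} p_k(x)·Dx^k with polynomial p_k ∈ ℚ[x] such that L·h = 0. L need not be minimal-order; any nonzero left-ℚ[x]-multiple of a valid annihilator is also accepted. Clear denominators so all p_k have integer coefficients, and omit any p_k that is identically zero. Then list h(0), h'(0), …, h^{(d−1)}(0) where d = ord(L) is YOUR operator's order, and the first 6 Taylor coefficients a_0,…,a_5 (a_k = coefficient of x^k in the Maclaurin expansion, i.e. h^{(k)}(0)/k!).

L = (9 + 12·x - 9·x^2 - 272·x^3 - 144·x^4 + 720·x^5 + 640·x^6) + (-1 - 3·x + 24·x^2 + 17·x^3 - 115·x^4 - 66·x^5 + 168·x^6 + 128·x^7)·Dx  (order 1).
h: a_k = -12, -108, -396, -1656, -5340, -17892, …
ICs: h(0) = -12.

f: a_k = 2, 2, 6, 10, 22, 42, …
g: a_k = -3, -3, -15, -27, -87, -195, …
Product ⇒ symmetric product L₀, ord ≤ 1.
Derive L from L₀ (diff closure).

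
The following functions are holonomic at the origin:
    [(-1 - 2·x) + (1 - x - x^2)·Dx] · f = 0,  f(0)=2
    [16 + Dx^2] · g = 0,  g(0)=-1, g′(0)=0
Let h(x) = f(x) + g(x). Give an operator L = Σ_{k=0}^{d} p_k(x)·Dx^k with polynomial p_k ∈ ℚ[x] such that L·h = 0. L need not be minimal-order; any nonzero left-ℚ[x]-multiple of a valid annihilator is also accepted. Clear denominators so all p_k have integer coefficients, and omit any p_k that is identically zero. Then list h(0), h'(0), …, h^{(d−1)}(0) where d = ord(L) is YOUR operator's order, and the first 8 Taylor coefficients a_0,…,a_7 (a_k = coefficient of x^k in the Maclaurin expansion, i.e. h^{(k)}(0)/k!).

L = (272 + 384·x - 352·x^2 + 192·x^3 + 640·x^4 + 256·x^5) + (-160 + 368·x + 32·x^2 - 544·x^3 + 48·x^4 + 384·x^5 + 128·x^6)·Dx + (17 + 24·x - 22·x^2 + 12·x^3 + 40·x^4 + 16·x^5)·Dx^2 + (-10 + 23·x + 2·x^2 - 34·x^3 + 3·x^4 + 24·x^5 + 8·x^6)·Dx^3  (order 3).
h: a_k = 1, 2, 12, 6, -2/3, 16, 1426/45, 42, …
ICs: h(0) = 1, h′(0) = 2, h′′(0) = 24.

f: a_k = 2, 2, 4, 6, 10, 16, 26, 42, …
g: a_k = -1, 0, 8, 0, -32/3, 0, 256/45, 0, …
f+g: L₀ = lclm(L_f,L_g), ord ≤ 1+2.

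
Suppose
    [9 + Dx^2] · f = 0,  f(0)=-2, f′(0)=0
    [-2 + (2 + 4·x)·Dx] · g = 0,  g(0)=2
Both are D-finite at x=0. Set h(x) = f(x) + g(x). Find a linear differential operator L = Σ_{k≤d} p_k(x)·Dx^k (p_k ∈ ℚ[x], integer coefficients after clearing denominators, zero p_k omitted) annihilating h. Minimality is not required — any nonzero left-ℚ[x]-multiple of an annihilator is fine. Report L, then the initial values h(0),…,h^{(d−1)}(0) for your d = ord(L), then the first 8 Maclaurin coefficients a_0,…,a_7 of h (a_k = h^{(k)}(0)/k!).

f: a_k = -2, 0, 9, 0, -27/4, 0, 81/40, 0, …
g: a_k = 2, 2, -1, 1, -5/4, 7/4, -21/8, 33/8, …
L₀ := lclm(L_f,L_g); ord L₀ ≤ 2+1.
L = (-54 - 162·x - 162·x^2) + (36 + 234·x + 486·x^2 + 324·x^3)·Dx + (-6 - 18·x - 18·x^2)·Dx^2 + (4 + 26·x + 54·x^2 + 36·x^3)·Dx^3  (order 3).
h: a_k = 0, 2, 8, 1, -8, 7/4, -3/5, 33/8, …
ICs: h(0) = 0, h′(0) = 2, h′′(0) = 16.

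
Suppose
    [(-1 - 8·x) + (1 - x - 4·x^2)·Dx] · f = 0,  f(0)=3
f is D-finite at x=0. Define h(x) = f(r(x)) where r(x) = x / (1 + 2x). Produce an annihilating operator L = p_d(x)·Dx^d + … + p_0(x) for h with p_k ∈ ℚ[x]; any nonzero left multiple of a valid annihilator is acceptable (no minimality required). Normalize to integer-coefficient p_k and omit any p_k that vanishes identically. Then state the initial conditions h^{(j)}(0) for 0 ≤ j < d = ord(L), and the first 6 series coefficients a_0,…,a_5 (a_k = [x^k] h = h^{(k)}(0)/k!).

f: a_k = 3, 3, 15, 27, 87, 195, …
Substitute x→r, Dx→(1/r')Dx; clear ⇒ L₀.
L = (1 + 10·x) + (-1 - 5·x - 4·x^2 + 4·x^3)·Dx  (order 1).
h: a_k = 3, 3, 9, -21, 81, -285, …
ICs: h(0) = 3.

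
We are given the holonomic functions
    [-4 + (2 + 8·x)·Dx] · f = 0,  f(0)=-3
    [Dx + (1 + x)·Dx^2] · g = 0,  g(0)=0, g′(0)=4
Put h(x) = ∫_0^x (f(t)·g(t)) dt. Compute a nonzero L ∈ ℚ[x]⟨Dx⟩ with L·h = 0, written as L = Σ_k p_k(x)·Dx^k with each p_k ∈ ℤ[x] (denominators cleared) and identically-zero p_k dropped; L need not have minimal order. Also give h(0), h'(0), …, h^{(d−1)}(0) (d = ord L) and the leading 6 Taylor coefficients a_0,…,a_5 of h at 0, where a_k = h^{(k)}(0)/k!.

L = (10 + 4·x)·Dx + (-3 - 12·x)·Dx^2 + (1 + 9·x + 24·x^2 + 16·x^3)·Dx^3  (order 3).
h: a_k = 0, 0, -6, -6, 8, -13, …
ICs: h(0) = 0, h′(0) = 0, h′′(0) = -12.

f: a_k = -3, -6, 6, -12, 30, -84, …
g: a_k = 0, 4, -2, 4/3, -1, 4/5, …
h₀=f·g: eliminate ⇒ L₀, order ≤ 1·2.
h=∫₀ˣh₀: take L = L₀·Dx.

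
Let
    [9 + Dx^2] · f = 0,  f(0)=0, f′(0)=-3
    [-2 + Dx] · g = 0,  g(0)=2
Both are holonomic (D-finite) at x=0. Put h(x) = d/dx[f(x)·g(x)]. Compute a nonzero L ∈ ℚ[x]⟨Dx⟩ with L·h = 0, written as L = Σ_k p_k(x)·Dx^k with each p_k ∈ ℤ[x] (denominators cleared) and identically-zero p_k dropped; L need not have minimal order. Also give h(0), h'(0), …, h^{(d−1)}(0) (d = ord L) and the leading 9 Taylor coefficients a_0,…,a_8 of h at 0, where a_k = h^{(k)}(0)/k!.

f: a_k = 0, -3, 0, 9/2, 0, -81/40, 0, 243/560, 0, …
g: a_k = 2, 4, 4, 8/3, 4/3, 8/15, 8/45, 16/315, 4/315, …
L₀ := L_f ⊗_s L_g (sym. prod.), ord ≤ 2.
Differentiate: ansatz ord ≤ ord L₀ ⇒ L.
L = 13 - 4·Dx + Dx^2  (order 2).
h: a_k = -6, -24, -9, 40, 199/4, 69/5, -1483/120, -34/3, -6267/2240, …
ICs: h(0) = -6, h′(0) = -24.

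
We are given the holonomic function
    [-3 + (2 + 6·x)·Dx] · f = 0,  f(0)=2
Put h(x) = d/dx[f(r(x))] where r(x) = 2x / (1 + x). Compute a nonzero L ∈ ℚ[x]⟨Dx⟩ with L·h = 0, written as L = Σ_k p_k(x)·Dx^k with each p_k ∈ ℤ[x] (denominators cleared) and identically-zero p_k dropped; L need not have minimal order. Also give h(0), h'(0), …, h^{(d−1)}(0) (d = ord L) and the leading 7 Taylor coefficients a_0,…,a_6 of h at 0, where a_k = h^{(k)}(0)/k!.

L = (-5 - 14·x) + (-1 - 8·x - 7·x^2)·Dx  (order 1).
h: a_k = 6, -30, 153, -861, 20685/4, -128961/4, 1644825/8, …
ICs: h(0) = 6.

f: a_k = 2, 3, -9/4, 27/8, -405/64, 1701/128, -15309/512, …
Change of var in L_f (x↦r) gives L₀.
h₀' ⇒ L via d/dx closure of L₀.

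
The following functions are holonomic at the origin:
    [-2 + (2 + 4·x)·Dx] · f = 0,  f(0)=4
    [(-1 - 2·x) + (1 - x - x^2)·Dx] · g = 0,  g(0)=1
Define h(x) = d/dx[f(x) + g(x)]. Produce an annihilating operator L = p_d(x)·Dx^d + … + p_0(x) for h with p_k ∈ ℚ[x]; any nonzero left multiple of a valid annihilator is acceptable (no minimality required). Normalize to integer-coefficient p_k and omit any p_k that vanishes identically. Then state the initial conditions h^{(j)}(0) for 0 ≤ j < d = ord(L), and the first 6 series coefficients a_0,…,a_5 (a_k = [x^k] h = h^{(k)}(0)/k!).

f: a_k = 4, 4, -2, 2, -5/2, 7/2, …
g: a_k = 1, 1, 2, 3, 5, 8, …
L₀ := lclm(L_f,L_g); ord L₀ ≤ 1+1.
h₀' ⇒ L via d/dx closure of L₀.
L = (-6 - 18·x - 24·x^2 - 12·x^3 - 6·x^4) + (-3 - 24·x - 63·x^2 - 72·x^3 - 45·x^4 - 18·x^5)·Dx + (1 + 4·x + 3·x^2 - 6·x^3 - 13·x^4 - 12·x^5 - 4·x^6)·Dx^2  (order 2).
h: a_k = 5, 0, 15, 10, 115/2, 93/2, …
ICs: h(0) = 5, h′(0) = 0.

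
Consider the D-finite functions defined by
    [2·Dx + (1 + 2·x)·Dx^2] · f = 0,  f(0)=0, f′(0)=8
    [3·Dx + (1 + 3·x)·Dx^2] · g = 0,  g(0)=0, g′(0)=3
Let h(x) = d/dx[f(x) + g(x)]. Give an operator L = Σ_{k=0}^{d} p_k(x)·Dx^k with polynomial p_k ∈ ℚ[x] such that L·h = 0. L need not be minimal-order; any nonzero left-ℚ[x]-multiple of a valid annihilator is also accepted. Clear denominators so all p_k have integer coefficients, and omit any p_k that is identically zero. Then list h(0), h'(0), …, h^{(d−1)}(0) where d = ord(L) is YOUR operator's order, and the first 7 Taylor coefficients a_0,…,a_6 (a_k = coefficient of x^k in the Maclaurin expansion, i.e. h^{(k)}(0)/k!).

f: a_k = 0, 8, -8, 32/3, -16, 128/5, -128/3, …
g: a_k = 0, 3, -9/2, 9, -81/4, 243/5, -243/2, …
Weyl lclm of L_f,L_g ⇒ L₀ (ord ≤ 4).
h₀' ⇒ L via d/dx closure of L₀.
L = 12 + (10 + 24·x)·Dx + (1 + 5·x + 6·x^2)·Dx^2  (order 2).
h: a_k = 11, -25, 59, -145, 371, -985, 2699, …
ICs: h(0) = 11, h′(0) = -25.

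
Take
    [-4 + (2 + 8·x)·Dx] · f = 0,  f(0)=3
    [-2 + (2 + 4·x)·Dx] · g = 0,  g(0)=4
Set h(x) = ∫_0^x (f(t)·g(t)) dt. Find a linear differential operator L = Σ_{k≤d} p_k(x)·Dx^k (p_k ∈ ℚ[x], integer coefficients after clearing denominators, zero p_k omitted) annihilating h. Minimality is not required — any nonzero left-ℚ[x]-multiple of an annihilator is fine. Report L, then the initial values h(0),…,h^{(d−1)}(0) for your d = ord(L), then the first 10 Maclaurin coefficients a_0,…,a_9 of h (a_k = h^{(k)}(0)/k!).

L = (-3 - 8·x)·Dx + (1 + 6·x + 8·x^2)·Dx^2  (order 2).
h: a_k = 0, 12, 18, -2, 9/2, -111/10, 117/4, -2271/28, 7497/32, -67181/96, …
ICs: h(0) = 0, h′(0) = 12.

f: a_k = 3, 6, -6, 12, -30, 84, -252, 792, -2574, 8580, …
g: a_k = 4, 4, -2, 2, -5/2, 7/2, -21/4, 33/4, -429/32, 715/32, …
L₀ := L_f ⊗_s L_g (sym. prod.), ord ≤ 1.
h=∫h₀ ⇒ L = L₀·Dx.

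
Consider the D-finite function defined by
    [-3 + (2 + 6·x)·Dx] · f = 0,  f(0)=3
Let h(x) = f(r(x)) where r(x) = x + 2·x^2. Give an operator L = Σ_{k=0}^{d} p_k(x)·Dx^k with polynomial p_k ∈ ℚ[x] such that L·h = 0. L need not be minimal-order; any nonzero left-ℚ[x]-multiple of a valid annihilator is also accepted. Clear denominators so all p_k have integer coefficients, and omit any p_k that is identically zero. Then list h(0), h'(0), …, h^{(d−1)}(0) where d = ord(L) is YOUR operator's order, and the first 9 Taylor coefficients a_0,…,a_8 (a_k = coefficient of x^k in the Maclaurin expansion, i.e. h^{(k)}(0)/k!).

L = (-3 - 12·x) + (2 + 6·x + 12·x^2)·Dx  (order 1).
h: a_k = 3, 9/2, 45/8, -135/16, 945/128, 1215/256, -33615/1024, 125145/2048, -846855/32768, …
ICs: h(0) = 3.

f: a_k = 3, 9/2, -27/8, 81/16, -1215/128, 5103/256, -45927/1024, 216513/2048, -8444007/32768, …
f∘r: x↦r, Dx↦Dx/r' in L_f ⇒ L₀.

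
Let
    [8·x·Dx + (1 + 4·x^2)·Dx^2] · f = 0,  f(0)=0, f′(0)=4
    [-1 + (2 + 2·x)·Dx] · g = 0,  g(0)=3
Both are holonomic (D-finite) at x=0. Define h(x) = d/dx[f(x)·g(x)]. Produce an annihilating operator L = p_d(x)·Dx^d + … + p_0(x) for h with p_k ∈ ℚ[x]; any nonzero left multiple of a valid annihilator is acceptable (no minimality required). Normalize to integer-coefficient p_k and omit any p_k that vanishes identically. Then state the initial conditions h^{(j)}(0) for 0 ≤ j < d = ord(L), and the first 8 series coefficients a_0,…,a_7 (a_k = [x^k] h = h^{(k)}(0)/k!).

L = (29 + 160·x - 280·x^2 - 384·x^3 - 48·x^4) + (76 + 300·x - 288·x^2 - 1664·x^3 - 1344·x^4 - 192·x^5)·Dx + (12 - 40·x - 84·x^2 - 256·x^3 - 544·x^4 - 384·x^5 - 64·x^6)·Dx^2  (order 2).
h: a_k = 12, 12, -105/2, -29, 6389/32, 17787/160, -1022653/1280, -944407/2240, …
ICs: h(0) = 12, h′(0) = 12.

f: a_k = 0, 4, 0, -16/3, 0, 64/5, 0, -256/7, …
g: a_k = 3, 3/2, -3/8, 3/16, -15/128, 21/256, -63/1024, 99/2048, …
Product ⇒ symmetric product L₀, ord ≤ 2.
h=h₀': d/dx-closure on L₀ ⇒ L.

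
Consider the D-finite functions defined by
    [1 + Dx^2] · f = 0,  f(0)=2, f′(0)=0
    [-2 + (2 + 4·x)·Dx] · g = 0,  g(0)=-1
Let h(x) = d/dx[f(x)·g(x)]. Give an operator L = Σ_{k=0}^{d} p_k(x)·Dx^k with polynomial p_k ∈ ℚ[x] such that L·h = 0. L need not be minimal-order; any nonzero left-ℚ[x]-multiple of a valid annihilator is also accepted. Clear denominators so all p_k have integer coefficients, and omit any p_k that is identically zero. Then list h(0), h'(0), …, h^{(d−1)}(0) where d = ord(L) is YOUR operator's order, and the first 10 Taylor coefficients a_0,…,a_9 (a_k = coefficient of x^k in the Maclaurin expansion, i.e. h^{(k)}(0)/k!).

f: a_k = 2, 0, -1, 0, 1/12, 0, -1/360, 0, 1/20160, 0, …
g: a_k = -1, -1, 1/2, -1/2, 5/8, -7/8, 21/16, -33/16, 429/128, -715/128, …
f·g: L₀ = L_f ⊗_s L_g, ord ≤ 2·1.
h₀' ⇒ L via d/dx closure of L₀.
L = (2 + 12·x + 16·x^2 + 8·x^3 + 4·x^4) + (1 - 6·x^2 - 4·x^3)·Dx + (1 + 5·x + 9·x^2 + 8·x^3 + 4·x^4)·Dx^2  (order 2).
h: a_k = -2, 4, 0, 8/3, -20/3, 184/15, -1036/45, 13712/315, -2892/35, 446464/2835, …
ICs: h(0) = -2, h′(0) = 4.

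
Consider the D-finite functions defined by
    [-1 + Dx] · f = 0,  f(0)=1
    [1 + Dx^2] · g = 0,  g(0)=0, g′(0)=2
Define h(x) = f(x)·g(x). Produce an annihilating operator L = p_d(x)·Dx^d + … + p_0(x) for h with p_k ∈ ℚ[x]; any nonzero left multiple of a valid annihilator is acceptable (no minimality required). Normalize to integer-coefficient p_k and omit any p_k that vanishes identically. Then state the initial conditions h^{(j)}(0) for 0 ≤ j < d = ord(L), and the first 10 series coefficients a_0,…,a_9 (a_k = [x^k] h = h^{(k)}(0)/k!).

L = 2 - 2·Dx + Dx^2  (order 2).
h: a_k = 0, 2, 2, 2/3, 0, -1/15, -1/45, -1/315, 0, 1/11340, …
ICs: h(0) = 0, h′(0) = 2.

f: a_k = 1, 1, 1/2, 1/6, 1/24, 1/120, 1/720, 1/5040, 1/40320, 1/362880, …
g: a_k = 0, 2, 0, -1/3, 0, 1/60, 0, -1/2520, 0, 1/181440, …
Product ⇒ symmetric product L₀, ord ≤ 2.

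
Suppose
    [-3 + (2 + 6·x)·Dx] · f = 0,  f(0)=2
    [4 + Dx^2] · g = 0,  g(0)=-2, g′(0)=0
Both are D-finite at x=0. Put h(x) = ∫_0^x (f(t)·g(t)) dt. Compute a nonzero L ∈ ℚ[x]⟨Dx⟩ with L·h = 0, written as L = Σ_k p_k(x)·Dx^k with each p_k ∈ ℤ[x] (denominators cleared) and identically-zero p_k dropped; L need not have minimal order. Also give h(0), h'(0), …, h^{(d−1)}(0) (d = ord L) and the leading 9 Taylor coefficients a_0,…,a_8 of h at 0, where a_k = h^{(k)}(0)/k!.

f: a_k = 2, 3, -9/4, 27/8, -405/64, 1701/128, -15309/512, 72171/1024, -2814669/16384, …
g: a_k = -2, 0, 4, 0, -4/3, 0, 8/45, 0, -4/315, …
h₀=f·g: eliminate ⇒ L₀, order ≤ 1·2.
h=∫₀ˣh₀: take L = L₀·Dx.
L = (43 + 96·x + 144·x^2)·Dx + (-12 - 36·x)·Dx^2 + (4 + 24·x + 36·x^2)·Dx^3  (order 3).
h: a_k = 0, -4, -3, 25/6, 21/16, 19/96, -1093/384, 435961/80640, -704789/61440, …
ICs: h(0) = 0, h′(0) = -4, h′′(0) = -6.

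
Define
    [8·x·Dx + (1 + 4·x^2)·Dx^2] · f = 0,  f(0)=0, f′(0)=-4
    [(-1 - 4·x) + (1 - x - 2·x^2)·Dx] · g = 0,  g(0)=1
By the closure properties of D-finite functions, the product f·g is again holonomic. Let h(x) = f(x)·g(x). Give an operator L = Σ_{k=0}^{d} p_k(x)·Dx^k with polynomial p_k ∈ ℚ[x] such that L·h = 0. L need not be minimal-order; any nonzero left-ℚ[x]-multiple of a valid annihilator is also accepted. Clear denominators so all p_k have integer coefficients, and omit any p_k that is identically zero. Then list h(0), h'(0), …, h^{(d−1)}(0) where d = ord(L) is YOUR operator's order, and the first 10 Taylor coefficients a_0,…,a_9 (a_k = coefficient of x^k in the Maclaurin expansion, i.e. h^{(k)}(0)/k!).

L = (4 + 8·x + 48·x^2) + (2 + 16·x^2 + 48·x^3)·Dx + (-1 + x - 2·x^2 + 4·x^3 + 8·x^4)·Dx^2  (order 2).
h: a_k = 0, -4, -4, -20/3, -44/3, -204/5, -1052/15, -12092/105, -1788/7, -188852/315, …
ICs: h(0) = 0, h′(0) = -4.

f: a_k = 0, -4, 0, 16/3, 0, -64/5, 0, 256/7, 0, -1024/9, …
g: a_k = 1, 1, 3, 5, 11, 21, 43, 85, 171, 341, …
h₀=f·g: eliminate ⇒ L₀, order ≤ 2·1.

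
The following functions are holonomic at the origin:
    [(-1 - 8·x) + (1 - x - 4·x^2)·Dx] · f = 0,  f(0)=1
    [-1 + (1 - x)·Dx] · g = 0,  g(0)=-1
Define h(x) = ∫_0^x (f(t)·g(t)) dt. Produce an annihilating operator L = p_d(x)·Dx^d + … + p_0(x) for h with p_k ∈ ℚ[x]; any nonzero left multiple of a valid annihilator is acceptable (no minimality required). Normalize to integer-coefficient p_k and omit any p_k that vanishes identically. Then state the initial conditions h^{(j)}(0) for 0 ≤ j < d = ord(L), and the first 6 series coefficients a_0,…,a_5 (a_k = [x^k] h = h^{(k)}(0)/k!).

L = (-2 - 6·x + 12·x^2)·Dx + (1 - 2·x - 3·x^2 + 4·x^3)·Dx^2  (order 2).
h: a_k = 0, -1, -1, -7/3, -4, -9, …
ICs: h(0) = 0, h′(0) = -1.

f: a_k = 1, 1, 5, 9, 29, 65, …
g: a_k = -1, -1, -1, -1, -1, -1, …
L₀ := L_f ⊗_s L_g (sym. prod.), ord ≤ 1.
∫: right-multiply L₀ by Dx.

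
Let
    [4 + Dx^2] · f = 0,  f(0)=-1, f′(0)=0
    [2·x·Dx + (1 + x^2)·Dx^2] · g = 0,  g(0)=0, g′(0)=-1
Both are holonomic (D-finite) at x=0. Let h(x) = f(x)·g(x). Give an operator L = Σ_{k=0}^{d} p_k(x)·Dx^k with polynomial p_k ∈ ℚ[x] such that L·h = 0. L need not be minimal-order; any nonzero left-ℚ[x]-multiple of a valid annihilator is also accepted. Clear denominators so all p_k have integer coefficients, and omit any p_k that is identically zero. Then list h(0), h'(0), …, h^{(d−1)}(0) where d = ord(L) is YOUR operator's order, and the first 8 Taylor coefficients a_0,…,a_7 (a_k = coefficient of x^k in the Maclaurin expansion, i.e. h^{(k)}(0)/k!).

L = (160 + 464·x^2 + 464·x^4 + 256·x^6 + 64·x^8) + (96·x + 224·x^3 + 192·x^5 + 64·x^7)·Dx + (60 + 188·x^2 + 216·x^4 + 128·x^6 + 32·x^8)·Dx^2 + (24·x + 56·x^3 + 48·x^5 + 16·x^7)·Dx^3 + (5 + 18·x^2 + 25·x^4 + 16·x^6 + 4·x^8)·Dx^4  (order 4).
h: a_k = 0, 1, 0, -7/3, 0, 23/15, 0, -269/315, …
ICs: h(0) = 0, h′(0) = 1, h′′(0) = 0, h′′′(0) = -14.

f: a_k = -1, 0, 2, 0, -2/3, 0, 4/45, 0, …
g: a_k = 0, -1, 0, 1/3, 0, -1/5, 0, 1/7, …
Product ⇒ symmetric product L₀, ord ≤ 4.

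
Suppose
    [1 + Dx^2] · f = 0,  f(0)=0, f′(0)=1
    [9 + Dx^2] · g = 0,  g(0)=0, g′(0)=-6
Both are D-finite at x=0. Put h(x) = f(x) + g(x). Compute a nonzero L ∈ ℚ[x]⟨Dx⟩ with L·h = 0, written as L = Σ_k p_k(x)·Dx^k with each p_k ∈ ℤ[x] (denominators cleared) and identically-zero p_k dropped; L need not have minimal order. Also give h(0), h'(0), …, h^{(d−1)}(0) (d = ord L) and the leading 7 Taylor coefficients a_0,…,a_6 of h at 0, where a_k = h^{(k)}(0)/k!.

f: a_k = 0, 1, 0, -1/6, 0, 1/120, 0, …
g: a_k = 0, -6, 0, 9, 0, -81/20, 0, …
Weyl lclm of L_f,L_g ⇒ L₀ (ord ≤ 4).
L = 9 + 10·Dx^2 + Dx^4  (order 4).
h: a_k = 0, -5, 0, 53/6, 0, -97/24, 0, …
ICs: h(0) = 0, h′(0) = -5, h′′(0) = 0, h′′′(0) = 53.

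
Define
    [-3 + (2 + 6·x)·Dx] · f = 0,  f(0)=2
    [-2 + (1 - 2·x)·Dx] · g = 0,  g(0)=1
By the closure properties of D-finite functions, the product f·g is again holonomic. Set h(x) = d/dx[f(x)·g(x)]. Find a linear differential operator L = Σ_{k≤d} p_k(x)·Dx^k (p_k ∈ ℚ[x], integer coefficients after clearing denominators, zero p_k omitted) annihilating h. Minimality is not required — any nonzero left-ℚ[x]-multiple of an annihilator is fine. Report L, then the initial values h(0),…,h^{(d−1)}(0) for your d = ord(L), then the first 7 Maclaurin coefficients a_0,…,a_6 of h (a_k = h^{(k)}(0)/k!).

L = (47 + 252·x + 108·x^2) + (-14 - 26·x + 72·x^2 + 72·x^3)·Dx  (order 1).
h: a_k = 7, 47/2, 645/8, 3035/16, 69205/128, 286257/256, 3176929/1024, …
ICs: h(0) = 7.

f: a_k = 2, 3, -9/4, 27/8, -405/64, 1701/128, -15309/512, …
g: a_k = 1, 2, 4, 8, 16, 32, 64, …
L₀ := L_f ⊗_s L_g (sym. prod.), ord ≤ 1.
h=h₀': d/dx-closure on L₀ ⇒ L.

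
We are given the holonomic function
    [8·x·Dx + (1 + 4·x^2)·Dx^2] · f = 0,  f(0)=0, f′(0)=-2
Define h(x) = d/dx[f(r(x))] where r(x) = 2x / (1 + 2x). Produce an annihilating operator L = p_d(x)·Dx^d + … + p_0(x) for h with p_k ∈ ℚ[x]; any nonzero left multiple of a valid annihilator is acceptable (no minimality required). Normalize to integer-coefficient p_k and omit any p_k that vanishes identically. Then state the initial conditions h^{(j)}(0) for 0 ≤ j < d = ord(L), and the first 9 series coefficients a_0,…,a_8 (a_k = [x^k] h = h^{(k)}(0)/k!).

L = (4 + 40·x) + (1 + 4·x + 20·x^2)·Dx  (order 1).
h: a_k = -4, 16, 16, -384, 1216, 2816, -35584, 86016, 367616, …
ICs: h(0) = -4.

f: a_k = 0, -2, 0, 8/3, 0, -32/5, 0, 128/7, 0, …
L₀ from L_f via x↦r, Dx↦r'^{-1}Dx.
h=h₀': d/dx-closure on L₀ ⇒ L.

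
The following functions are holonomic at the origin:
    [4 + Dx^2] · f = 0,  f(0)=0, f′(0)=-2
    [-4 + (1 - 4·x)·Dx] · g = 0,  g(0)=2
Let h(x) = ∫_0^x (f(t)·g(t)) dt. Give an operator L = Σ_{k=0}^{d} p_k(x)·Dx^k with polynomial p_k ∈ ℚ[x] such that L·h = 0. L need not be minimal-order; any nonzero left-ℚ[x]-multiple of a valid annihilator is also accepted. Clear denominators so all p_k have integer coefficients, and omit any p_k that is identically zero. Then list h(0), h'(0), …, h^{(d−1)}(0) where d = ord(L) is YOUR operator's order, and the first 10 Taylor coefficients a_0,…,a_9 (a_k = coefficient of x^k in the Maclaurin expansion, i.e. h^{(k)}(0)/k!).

f: a_k = 0, -2, 0, 4/3, 0, -4/15, 0, 8/315, 0, -4/2835, …
g: a_k = 2, 8, 32, 128, 512, 2048, 8192, 32768, 131072, 524288, …
Product ⇒ symmetric product L₀, ord ≤ 2.
h=∫h₀ ⇒ L = L₀·Dx.
L = (-4 + 16·x)·Dx + 8·Dx^2 + (-1 + 4·x)·Dx^3  (order 3).
h: a_k = 0, 0, -2, -16/3, -46/3, -736/15, -7364/45, -8416/15, -618574/315, -19794368/2835, …
ICs: h(0) = 0, h′(0) = 0, h′′(0) = -4.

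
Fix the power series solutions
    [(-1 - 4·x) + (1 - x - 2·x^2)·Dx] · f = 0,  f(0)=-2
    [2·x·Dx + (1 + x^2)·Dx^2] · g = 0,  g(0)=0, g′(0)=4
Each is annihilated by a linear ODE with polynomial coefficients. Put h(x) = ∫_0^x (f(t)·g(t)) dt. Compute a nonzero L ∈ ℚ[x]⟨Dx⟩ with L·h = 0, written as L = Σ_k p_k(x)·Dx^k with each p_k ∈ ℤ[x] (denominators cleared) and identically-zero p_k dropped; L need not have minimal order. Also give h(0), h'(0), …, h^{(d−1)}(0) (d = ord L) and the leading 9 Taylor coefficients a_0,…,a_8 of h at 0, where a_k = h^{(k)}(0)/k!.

f: a_k = -2, -2, -6, -10, -22, -42, -86, -170, -342, …
g: a_k = 0, 4, 0, -4/3, 0, 4/5, 0, -4/7, 0, …
f·g: L₀ = L_f ⊗_s L_g, ord ≤ 1·2.
h=∫h₀ ⇒ L = L₀·Dx.
L = (4 + 2·x + 12·x^2)·Dx + (2 + 6·x + 4·x^2 + 12·x^3)·Dx^2 + (-1 + x + x^2 + x^3 + 2·x^4)·Dx^3  (order 3).
h: a_k = 0, 0, -4, -8/3, -16/3, -112/15, -68/5, -2344/105, -4178/105, …
ICs: h(0) = 0, h′(0) = 0, h′′(0) = -8.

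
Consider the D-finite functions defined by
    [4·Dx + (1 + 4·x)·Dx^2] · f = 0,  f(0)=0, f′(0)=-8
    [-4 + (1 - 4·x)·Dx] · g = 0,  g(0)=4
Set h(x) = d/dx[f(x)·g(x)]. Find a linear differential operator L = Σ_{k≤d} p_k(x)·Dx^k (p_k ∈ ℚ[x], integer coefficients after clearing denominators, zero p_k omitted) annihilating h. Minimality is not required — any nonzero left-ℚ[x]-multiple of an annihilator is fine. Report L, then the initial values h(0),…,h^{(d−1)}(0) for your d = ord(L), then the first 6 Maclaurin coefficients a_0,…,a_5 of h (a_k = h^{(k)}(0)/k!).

L = 64 + (4 + 80·x)·Dx + (-1 + 16·x^2)·Dx^2  (order 2).
h: a_k = -32, -128, -1280, -14336/3, -96256/3, -606208/5, …
ICs: h(0) = -32, h′(0) = -128.

f: a_k = 0, -8, 16, -128/3, 128, -2048/5, …
g: a_k = 4, 16, 64, 256, 1024, 4096, …
Sym-product of L_f,L_g gives L₀ (≤ ord 2).
Differentiate: ansatz ord ≤ ord L₀ ⇒ L.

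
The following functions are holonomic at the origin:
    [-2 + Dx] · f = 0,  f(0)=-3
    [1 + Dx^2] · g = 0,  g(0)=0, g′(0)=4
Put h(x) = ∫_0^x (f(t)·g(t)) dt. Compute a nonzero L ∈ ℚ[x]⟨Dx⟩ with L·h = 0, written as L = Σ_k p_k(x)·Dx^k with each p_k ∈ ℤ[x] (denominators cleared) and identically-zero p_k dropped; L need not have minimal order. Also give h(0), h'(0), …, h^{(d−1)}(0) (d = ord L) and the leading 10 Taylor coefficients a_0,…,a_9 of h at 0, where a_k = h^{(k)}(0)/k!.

L = 5·Dx - 4·Dx^2 + Dx^3  (order 3).
h: a_k = 0, 0, -6, -8, -11/2, -12/5, -41/60, -11/105, 29/3360, 1/90, …
ICs: h(0) = 0, h′(0) = 0, h′′(0) = -12.

f: a_k = -3, -6, -6, -4, -2, -4/5, -4/15, -8/105, -2/105, -4/945, …
g: a_k = 0, 4, 0, -2/3, 0, 1/30, 0, -1/1260, 0, 1/90720, …
Sym-product of L_f,L_g gives L₀ (≤ ord 2).
h=∫h₀ ⇒ L = L₀·Dx.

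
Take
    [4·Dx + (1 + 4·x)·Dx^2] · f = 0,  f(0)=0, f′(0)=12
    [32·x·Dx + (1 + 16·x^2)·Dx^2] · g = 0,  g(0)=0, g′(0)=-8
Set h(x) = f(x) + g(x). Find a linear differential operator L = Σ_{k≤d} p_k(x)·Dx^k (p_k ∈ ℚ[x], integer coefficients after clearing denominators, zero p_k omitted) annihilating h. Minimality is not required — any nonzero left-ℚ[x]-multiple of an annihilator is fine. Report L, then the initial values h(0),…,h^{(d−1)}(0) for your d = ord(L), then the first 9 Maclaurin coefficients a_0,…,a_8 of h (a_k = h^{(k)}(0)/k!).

L = (-32 - 384·x + 1536·x^2 + 2048·x^3)·Dx + (-16 - 64·x + 3072·x^3 + 4096·x^4)·Dx^2 + (-1 + 4·x + 32·x^2 + 128·x^3 + 768·x^4 + 1024·x^5)·Dx^3  (order 3).
h: a_k = 0, 4, -24, 320/3, -192, 1024/5, -2048, 81920/7, -24576, …
ICs: h(0) = 0, h′(0) = 4, h′′(0) = -48.

f: a_k = 0, 12, -24, 64, -192, 3072/5, -2048, 49152/7, -24576, …
g: a_k = 0, -8, 0, 128/3, 0, -2048/5, 0, 32768/7, 0, …
f+g: L₀ = lclm(L_f,L_g), ord ≤ 2+2.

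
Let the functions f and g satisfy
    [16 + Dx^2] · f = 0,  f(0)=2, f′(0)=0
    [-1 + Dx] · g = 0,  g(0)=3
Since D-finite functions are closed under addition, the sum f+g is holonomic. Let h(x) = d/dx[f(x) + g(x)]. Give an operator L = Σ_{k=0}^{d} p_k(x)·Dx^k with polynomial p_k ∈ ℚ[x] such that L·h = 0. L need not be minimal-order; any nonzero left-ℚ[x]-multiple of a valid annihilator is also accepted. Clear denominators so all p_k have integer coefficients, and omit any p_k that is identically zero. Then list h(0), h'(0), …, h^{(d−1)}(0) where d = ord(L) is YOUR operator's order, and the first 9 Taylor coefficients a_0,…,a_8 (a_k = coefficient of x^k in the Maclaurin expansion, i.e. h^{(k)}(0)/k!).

L = 16 - 16·Dx + Dx^2 - Dx^3  (order 3).
h: a_k = 3, -29, 3/2, 515/6, 1/8, -8189/120, 1/240, 3745/144, 1/13440, …
ICs: h(0) = 3, h′(0) = -29, h′′(0) = 3.

f: a_k = 2, 0, -16, 0, 64/3, 0, -512/45, 0, 1024/315, …
g: a_k = 3, 3, 3/2, 1/2, 1/8, 1/40, 1/240, 1/1680, 1/13440, …
L₀ := lclm(L_f,L_g); ord L₀ ≤ 2+1.
Derive L from L₀ (diff closure).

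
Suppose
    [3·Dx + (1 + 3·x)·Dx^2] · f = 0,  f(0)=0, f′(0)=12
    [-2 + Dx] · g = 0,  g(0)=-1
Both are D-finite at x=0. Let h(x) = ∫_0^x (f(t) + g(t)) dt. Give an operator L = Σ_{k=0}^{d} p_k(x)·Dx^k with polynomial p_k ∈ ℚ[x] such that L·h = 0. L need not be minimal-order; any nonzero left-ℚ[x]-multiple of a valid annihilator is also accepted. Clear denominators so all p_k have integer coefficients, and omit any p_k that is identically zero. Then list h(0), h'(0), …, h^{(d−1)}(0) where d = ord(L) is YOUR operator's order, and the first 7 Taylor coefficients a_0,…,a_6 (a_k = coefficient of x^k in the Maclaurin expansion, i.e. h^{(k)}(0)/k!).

L = (-48 - 36·x)·Dx^2 + (14 - 24·x - 36·x^2)·Dx^3 + (5 + 21·x + 18·x^2)·Dx^4  (order 4).
h: a_k = 0, -1, 5, -20/3, 26/3, -49/3, 1456/45, …
ICs: h(0) = 0, h′(0) = -1, h′′(0) = 10, h′′′(0) = -40.

f: a_k = 0, 12, -18, 36, -81, 972/5, -486, …
g: a_k = -1, -2, -2, -4/3, -2/3, -4/15, -4/45, …
L₀ := lclm(L_f,L_g); ord L₀ ≤ 2+1.
h=∫h₀ ⇒ L = L₀·Dx.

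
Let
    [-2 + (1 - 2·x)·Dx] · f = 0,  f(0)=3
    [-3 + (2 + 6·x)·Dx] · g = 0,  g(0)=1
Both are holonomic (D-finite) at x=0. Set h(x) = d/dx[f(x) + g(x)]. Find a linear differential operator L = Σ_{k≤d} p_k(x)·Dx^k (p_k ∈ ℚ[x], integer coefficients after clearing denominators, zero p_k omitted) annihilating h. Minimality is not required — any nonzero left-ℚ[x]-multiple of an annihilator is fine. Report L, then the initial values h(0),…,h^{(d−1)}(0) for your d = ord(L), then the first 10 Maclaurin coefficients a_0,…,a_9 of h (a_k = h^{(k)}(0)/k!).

f: a_k = 3, 6, 12, 24, 48, 96, 192, 384, 768, 1536, …
g: a_k = 1, 3/2, -9/8, 27/16, -405/128, 1701/256, -15309/1024, 72171/2048, -2814669/32768, 14073345/65536, …
L₀ := lclm(L_f,L_g); ord L₀ ≤ 1+1.
Differentiate: ansatz ord ≤ ord L₀ ⇒ L.
L = (-252 - 216·x) + (-69 - 684·x - 756·x^2)·Dx + (22 + 58·x - 96·x^2 - 216·x^3)·Dx^2  (order 2).
h: a_k = 15/2, 87/4, 1233/16, 5739/32, 131385/256, 543897/512, 6010221/2048, 22351155/4096, 1032629769/65536, 3308791245/131072, …
ICs: h(0) = 15/2, h′(0) = 87/4.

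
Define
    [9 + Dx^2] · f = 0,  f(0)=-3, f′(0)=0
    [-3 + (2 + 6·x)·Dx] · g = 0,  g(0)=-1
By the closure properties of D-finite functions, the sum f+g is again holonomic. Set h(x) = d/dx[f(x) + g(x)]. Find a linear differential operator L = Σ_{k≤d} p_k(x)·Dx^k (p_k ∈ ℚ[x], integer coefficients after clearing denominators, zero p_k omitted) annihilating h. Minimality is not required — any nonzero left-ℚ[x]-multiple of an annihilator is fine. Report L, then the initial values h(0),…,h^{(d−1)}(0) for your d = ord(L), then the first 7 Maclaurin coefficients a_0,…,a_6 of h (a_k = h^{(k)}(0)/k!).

f: a_k = -3, 0, 27/2, 0, -81/8, 0, 243/80, …
g: a_k = -1, -3/2, 9/8, -27/16, 405/128, -1701/256, 15309/1024, …
Weyl lclm of L_f,L_g ⇒ L₀ (ord ≤ 3).
Derive L from L₀ (diff closure).
L = (-513 - 648·x - 972·x^2) + (-126 - 810·x - 1944·x^2 - 1944·x^3)·Dx + (-57 - 72·x - 108·x^2)·Dx^2 + (-14 - 90·x - 216·x^2 - 216·x^3)·Dx^3  (order 3).
h: a_k = -3/2, 117/4, -81/16, -891/32, -8505/256, 276291/2560, -505197/2048, …
ICs: h(0) = -3/2, h′(0) = 117/4, h′′(0) = -81/8.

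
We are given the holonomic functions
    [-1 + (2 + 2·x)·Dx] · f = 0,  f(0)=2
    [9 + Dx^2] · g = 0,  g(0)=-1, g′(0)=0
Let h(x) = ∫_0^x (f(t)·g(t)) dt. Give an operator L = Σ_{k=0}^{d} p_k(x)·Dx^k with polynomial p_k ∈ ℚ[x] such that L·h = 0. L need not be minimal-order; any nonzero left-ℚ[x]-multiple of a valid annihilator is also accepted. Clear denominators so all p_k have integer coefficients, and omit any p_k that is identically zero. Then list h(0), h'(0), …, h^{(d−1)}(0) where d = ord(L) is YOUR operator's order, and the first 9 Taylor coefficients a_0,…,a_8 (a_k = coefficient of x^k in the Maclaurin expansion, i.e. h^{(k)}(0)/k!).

f: a_k = 2, 1, -1/4, 1/8, -5/64, 7/128, -21/512, 33/1024, -429/16384, …
g: a_k = -1, 0, 9/2, 0, -27/8, 0, 81/80, 0, -729/4480, …
Product ⇒ symmetric product L₀, ord ≤ 2.
h=∫₀ˣh₀: take L = L₀·Dx.
L = (39 + 72·x + 36·x^2)·Dx + (-4 - 4·x)·Dx^2 + (4 + 8·x + 4·x^2)·Dx^3  (order 3).
h: a_k = 0, -2, -1/2, 37/12, 35/32, -499/320, -367/768, 6549/17920, 4119/40960, …
ICs: h(0) = 0, h′(0) = -2, h′′(0) = -1.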